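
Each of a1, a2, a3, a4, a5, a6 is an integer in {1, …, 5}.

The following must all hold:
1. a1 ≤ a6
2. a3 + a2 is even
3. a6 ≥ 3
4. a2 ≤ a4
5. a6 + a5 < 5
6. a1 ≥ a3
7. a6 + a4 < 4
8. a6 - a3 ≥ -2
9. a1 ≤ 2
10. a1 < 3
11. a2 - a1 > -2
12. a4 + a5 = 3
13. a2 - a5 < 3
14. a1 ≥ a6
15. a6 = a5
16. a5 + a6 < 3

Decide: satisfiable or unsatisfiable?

Unsatisfiable

From constraint 3: a6 ≥ 3. From constraints 9 and 14: a6 ≤ a1 and a1 ≤ 2, so a6 ≤ 2. But 2 < 3, so no value of a6 works.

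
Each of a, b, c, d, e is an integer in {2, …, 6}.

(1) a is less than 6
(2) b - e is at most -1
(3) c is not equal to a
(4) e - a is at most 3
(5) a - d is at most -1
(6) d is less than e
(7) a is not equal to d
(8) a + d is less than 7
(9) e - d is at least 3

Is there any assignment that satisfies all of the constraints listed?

Unsatisfiable

Constraints 4, 5, and 9 give a − e ≥ -3, e − d ≥ 3, d − a ≥ 1.
Adding all 3 inequalities: the left sides telescope to 0, and the right sides sum to (-3) + 3 + 1 = 1. So 0 ≥ 1, which is false.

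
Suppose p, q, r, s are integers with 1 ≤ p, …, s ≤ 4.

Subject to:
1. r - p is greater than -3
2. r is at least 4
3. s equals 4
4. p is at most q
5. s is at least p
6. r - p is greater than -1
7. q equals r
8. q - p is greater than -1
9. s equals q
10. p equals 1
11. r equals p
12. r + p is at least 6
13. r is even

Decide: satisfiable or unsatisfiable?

Unsatisfiable

Constraint 3 fixes s = 4 and constraint 10 fixes p = 1. Constraints 7, 9, and 11 give s = q = r = p, so s = p. But 4 ≠ 1 — contradiction.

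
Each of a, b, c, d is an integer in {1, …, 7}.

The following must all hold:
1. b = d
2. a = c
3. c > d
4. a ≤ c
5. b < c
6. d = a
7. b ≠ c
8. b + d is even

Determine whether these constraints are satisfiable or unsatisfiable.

From constraints 1, 2, and 6, b = d = a = c, so b = c. But constraint 7 says b ≠ c. Contradiction.

Unsatisfiable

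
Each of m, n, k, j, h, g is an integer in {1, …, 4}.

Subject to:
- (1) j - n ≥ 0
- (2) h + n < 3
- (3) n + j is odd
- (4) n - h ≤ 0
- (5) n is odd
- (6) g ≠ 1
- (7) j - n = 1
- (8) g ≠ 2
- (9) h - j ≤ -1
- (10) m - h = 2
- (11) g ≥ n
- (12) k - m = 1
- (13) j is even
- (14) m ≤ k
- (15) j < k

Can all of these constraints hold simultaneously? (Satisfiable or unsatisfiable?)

Satisfiable

The assignment m = 3, n = 1, k = 4, j = 2, h = 1, g = 3 works:
  constraint 1 holds since j - n = 1.
  constraint 2 holds since h + n = 2.
  constraint 4 holds since n - h = 0.
The rest check out directly.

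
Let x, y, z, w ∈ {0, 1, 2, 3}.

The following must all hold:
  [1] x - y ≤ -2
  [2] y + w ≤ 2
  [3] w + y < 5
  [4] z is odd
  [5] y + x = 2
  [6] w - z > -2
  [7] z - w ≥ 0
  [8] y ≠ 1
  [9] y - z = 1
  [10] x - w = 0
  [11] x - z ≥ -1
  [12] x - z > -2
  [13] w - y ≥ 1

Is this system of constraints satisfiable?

Constraints 1, 7, 11, and 13 give x − z ≥ -1, z − w ≥ 0, w − y ≥ 1, y − x ≥ 2.
Adding all 4 inequalities: the left sides telescope to 0, and the right sides sum to (-1) + 0 + 1 + 2 = 2. So 0 ≥ 2, which is false.

Unsatisfiable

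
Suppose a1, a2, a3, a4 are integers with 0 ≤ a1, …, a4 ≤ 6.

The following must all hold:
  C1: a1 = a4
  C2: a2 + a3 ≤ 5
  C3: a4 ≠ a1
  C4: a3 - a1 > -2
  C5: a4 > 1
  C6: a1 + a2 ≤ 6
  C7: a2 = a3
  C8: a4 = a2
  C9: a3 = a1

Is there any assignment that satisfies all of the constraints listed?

Unsatisfiable

From constraints 7, 8, and 9, a4 = a2 = a3 = a1, so a4 = a1. But constraint 3 says a4 ≠ a1. Contradiction.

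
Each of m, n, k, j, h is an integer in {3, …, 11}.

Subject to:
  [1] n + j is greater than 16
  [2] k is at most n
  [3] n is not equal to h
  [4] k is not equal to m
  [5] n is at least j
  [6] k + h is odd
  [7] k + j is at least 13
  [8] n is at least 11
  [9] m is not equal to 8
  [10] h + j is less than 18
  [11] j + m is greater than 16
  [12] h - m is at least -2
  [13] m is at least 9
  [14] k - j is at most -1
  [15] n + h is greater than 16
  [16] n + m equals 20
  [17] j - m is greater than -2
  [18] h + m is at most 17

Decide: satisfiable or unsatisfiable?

Take m = 9, n = 11, k = 5, j = 8, h = 8. Then constraint 1: n + j = 19; constraint 7: k + j = 13, and every other listed constraint is also met.

Satisfiable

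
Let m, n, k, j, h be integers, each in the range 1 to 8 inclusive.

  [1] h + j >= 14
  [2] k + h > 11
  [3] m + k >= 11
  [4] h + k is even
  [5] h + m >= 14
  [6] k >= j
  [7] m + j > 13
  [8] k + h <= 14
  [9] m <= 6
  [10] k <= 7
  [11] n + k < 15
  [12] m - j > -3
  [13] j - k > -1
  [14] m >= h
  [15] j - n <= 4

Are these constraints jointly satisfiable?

From constraints 9 and 14: h ≤ m ≤ 6. From constraints 6 and 10: j ≤ k ≤ 7. Hence h + j ≤ 13. But constraint 1 requires h + j ≥ 14, and 14 > 13. Contradiction.

Unsatisfiable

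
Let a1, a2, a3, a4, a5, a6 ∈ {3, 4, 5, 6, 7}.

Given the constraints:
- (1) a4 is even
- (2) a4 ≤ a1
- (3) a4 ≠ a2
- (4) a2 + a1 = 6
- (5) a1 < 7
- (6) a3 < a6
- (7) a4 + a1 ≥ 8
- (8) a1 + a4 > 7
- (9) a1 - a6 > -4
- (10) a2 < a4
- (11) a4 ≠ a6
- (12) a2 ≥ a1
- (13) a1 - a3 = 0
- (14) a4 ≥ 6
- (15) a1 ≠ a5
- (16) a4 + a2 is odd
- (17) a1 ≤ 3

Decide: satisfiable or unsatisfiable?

From constraint 14: a4 ≥ 6. From constraints 2 and 17: a4 ≤ a1 and a1 ≤ 3, so a4 ≤ 3. But 3 < 6, so no value of a4 works.

Unsatisfiable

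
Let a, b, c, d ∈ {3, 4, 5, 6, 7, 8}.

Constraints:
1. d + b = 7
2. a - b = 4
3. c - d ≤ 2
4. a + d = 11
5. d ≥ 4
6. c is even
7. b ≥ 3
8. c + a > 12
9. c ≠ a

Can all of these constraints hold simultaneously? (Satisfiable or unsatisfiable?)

Setting (a, b, c, d) = (7, 3, 6, 4) satisfies everything: constraint 1: d + b = 7; constraint 2: a - b = 4, and the others follow.

Satisfiable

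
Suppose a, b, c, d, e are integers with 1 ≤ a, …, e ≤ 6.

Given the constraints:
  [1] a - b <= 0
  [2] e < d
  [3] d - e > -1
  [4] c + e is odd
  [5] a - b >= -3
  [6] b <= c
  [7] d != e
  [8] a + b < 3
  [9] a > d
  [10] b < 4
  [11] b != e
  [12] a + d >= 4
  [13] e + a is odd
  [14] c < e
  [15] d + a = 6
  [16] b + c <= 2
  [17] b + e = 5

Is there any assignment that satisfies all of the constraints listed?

Unsatisfiable

Constraints 1, 2, 6, 9, and 14 give b ≤ c, c < e, e < d, d < a, a ≤ b. Chaining: b ≤ c < e < d < a ≤ b, which forces b < b — impossible.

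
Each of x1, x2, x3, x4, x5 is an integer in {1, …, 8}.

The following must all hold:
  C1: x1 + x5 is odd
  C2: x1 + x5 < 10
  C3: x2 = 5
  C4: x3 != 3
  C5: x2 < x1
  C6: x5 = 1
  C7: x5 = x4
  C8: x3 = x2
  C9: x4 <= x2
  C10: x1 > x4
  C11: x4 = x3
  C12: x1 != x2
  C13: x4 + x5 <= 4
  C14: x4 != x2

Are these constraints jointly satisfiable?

Constraint 6 fixes x5 = 1 and constraint 3 fixes x2 = 5. Constraints 7, 8, and 11 give x5 = x4 = x3 = x2, so x5 = x2. But 1 ≠ 5 — contradiction.

Unsatisfiable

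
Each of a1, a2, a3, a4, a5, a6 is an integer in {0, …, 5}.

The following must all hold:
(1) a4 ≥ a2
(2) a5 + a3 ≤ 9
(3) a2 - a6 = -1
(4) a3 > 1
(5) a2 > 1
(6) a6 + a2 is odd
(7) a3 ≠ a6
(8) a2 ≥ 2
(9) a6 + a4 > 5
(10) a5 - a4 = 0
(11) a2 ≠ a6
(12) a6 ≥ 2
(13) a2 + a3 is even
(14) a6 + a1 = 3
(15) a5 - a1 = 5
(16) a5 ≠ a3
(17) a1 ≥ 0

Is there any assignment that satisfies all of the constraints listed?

Satisfiable

Try a1 = 0, a2 = 2, a3 = 2, a4 = 5, a5 = 5, a6 = 3.
Check constraint 2: a5 + a3 = 7; constraint 3: a2 - a6 = -1; constraint 9: a6 + a4 = 8. The remaining constraints are straightforward to verify.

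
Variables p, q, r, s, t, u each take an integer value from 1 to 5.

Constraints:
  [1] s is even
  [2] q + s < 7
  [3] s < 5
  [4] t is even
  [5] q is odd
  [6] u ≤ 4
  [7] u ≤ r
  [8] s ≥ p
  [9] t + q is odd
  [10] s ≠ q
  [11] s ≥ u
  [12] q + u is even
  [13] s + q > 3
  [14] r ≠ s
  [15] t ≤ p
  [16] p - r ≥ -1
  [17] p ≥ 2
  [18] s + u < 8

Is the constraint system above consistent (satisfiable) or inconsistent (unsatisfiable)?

Satisfiable

Take p = 4, q = 1, r = 2, s = 4, t = 2, u = 1. Then constraint 2: q + s = 5; constraint 13: s + q = 5; constraint 16: p - r = 2, and every other listed constraint is also met.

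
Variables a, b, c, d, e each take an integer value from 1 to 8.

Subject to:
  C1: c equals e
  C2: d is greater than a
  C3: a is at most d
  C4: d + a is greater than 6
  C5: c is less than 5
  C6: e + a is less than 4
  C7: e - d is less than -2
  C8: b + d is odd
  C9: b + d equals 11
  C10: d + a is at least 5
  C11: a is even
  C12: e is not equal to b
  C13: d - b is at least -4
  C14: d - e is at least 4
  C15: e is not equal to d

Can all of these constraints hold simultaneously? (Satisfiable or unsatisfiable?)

Setting (a, b, c, d, e) = (2, 6, 1, 5, 1) satisfies everything: constraint 4: d + a = 7; constraint 6: e + a = 3, and the others follow.

Satisfiable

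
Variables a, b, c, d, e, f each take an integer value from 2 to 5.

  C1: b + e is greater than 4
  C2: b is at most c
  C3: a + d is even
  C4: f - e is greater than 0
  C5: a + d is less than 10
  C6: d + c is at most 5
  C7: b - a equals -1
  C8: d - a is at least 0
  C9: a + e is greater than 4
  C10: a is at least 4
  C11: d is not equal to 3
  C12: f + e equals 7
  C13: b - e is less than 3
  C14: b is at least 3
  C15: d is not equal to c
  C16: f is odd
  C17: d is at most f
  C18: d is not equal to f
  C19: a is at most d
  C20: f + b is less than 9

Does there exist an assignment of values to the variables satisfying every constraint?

From constraints 10 and 19: d ≥ a ≥ 4. From constraints 2 and 14: c ≥ b ≥ 3. Hence d + c ≥ 7. But constraint 6 requires d + c ≤ 5, and 5 < 7. Contradiction.

Unsatisfiable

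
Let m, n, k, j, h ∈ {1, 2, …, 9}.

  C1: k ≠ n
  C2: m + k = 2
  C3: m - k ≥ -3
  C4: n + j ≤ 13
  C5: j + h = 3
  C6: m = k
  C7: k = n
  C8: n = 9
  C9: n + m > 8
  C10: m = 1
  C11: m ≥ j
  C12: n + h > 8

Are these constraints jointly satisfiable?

Unsatisfiable

Constraint 10 fixes m = 1 and constraint 8 fixes n = 9. Constraints 6 and 7 give m = k = n, so m = n. But 1 ≠ 9 — contradiction.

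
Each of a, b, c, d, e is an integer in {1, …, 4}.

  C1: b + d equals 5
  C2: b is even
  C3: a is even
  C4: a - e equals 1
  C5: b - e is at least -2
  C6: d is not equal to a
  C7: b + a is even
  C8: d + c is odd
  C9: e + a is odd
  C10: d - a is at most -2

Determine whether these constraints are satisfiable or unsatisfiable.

One satisfying assignment is a = 4, b = 4, c = 2, d = 1, e = 3.
For the less obvious constraints — constraint 1: b + d = 5; constraint 4: a - e = 1 — and the others hold by inspection.

Satisfiable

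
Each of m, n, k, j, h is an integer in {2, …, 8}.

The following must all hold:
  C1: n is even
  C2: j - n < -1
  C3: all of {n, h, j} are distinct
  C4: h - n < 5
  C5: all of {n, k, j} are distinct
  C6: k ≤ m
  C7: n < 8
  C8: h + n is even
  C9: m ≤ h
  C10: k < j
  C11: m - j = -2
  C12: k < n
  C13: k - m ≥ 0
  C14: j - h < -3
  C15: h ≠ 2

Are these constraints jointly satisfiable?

Take m = 2, n = 6, k = 2, j = 4, h = 8. Then constraint 2: j - n = -2; constraint 4: h - n = 2; constraint 11: m - j = -2, and every other listed constraint is also met.

Satisfiable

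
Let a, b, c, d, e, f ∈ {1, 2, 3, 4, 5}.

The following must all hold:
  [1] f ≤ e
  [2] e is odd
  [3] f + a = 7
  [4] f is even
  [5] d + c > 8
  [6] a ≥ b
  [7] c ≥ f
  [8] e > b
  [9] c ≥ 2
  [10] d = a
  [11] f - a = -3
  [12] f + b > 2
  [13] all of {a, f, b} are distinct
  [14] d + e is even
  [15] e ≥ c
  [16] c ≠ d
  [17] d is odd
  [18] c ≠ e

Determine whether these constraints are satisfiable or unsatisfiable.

Satisfiable

Setting (a, b, c, d, e, f) = (5, 1, 4, 5, 5, 2) satisfies everything: constraint 3: f + a = 7; constraint 5: d + c = 9; constraint 11: f - a = -3, and the others follow.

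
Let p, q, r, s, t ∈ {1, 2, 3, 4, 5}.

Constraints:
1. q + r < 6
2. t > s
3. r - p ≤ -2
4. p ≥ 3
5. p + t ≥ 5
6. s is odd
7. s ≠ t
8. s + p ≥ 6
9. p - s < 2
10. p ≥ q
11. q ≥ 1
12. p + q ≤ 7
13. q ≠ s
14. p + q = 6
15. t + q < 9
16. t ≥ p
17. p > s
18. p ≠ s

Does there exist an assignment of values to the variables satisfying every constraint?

Try p = 4, q = 2, r = 1, s = 3, t = 4.
Check constraint 1: q + r = 3; constraint 3: r - p = -3. The remaining constraints are straightforward to verify.

Satisfiable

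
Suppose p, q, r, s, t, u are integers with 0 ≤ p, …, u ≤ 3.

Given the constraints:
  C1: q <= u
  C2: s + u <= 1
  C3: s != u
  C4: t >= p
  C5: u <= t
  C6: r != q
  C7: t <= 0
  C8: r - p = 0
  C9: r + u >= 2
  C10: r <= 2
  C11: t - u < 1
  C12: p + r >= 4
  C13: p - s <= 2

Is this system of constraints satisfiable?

Unsatisfiable

From constraints 4 and 7: p ≤ t ≤ 0. From constraint 10: r ≤ 2. Hence p + r ≤ 2. But constraint 12 requires p + r ≥ 4, and 4 > 2. Contradiction.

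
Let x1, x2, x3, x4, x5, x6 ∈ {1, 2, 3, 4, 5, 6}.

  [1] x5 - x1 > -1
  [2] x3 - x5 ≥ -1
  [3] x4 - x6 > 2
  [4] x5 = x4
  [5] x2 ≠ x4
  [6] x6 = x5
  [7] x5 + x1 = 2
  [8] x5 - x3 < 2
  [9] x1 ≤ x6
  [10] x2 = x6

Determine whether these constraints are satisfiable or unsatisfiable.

Unsatisfiable

From constraints 4, 6, and 10, x2 = x6 = x5 = x4, so x2 = x4. But constraint 5 says x2 ≠ x4. Contradiction.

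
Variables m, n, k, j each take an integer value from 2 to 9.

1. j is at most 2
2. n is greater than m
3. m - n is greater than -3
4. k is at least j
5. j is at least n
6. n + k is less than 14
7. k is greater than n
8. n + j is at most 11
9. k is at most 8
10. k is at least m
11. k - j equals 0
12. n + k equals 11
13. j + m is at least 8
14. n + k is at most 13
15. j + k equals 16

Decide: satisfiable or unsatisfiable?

Unsatisfiable

From constraints 1 and 5: n ≤ j ≤ 2. From constraint 9: k ≤ 8. Hence n + k ≤ 10. But constraint 12 requires n + k = 11, and 11 > 10. Contradiction.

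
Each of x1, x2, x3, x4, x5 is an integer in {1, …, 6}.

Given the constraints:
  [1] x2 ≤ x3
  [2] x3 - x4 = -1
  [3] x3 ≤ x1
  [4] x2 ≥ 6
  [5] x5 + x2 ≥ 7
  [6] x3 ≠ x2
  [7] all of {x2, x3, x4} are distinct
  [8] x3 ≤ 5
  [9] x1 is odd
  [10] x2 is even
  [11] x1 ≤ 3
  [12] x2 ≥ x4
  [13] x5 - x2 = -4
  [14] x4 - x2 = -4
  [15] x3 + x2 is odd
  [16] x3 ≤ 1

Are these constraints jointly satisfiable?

From constraints 1 and 4: x3 ≥ x2 and x2 ≥ 6, so x3 ≥ 6. From constraints 3 and 11: x3 ≤ x1 and x1 ≤ 3, so x3 ≤ 3. But 3 < 6, so no value of x3 works.

Unsatisfiable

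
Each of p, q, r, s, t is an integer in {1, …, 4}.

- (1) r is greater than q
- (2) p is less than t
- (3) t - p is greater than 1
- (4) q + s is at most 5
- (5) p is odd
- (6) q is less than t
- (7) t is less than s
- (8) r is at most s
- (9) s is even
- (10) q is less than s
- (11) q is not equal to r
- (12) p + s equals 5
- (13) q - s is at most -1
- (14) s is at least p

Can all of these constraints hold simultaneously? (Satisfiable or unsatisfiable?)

Try p = 1, q = 1, r = 4, s = 4, t = 3.
Check constraint 3: t - p = 2; constraint 4: q + s = 5; constraint 12: p + s = 5. The remaining constraints are straightforward to verify.

Satisfiable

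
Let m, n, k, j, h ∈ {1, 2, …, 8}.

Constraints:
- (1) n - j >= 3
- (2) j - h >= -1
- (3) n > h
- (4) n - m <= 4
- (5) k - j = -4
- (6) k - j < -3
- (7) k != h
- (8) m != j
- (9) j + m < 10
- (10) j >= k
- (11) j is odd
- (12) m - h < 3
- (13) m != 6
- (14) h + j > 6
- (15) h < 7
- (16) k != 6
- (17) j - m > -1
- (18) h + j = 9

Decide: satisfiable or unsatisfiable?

Satisfiable

Take m = 4, n = 8, k = 1, j = 5, h = 4. Then constraint 1: n - j = 3; constraint 2: j - h = 1; constraint 4: n - m = 4, and every other listed constraint is also met.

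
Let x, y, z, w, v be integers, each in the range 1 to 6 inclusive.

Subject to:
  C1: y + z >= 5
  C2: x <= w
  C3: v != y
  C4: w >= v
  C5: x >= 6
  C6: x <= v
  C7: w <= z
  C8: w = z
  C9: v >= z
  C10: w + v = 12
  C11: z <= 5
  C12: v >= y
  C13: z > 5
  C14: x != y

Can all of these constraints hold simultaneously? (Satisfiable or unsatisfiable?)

Unsatisfiable

From constraints 2 and 5: w ≥ x and x ≥ 6, so w ≥ 6. From constraints 7 and 11: w ≤ z and z ≤ 5, so w ≤ 5. But 5 < 6, so no value of w works.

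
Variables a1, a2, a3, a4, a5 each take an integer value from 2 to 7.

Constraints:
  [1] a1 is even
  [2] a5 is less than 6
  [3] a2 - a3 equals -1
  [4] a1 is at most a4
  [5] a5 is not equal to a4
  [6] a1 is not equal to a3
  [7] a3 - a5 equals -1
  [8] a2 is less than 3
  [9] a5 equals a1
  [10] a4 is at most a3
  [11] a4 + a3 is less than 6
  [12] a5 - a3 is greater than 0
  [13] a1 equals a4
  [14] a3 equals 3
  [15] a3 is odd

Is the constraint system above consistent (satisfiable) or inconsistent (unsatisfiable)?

From constraints 9 and 13, a5 = a1 = a4, so a5 = a4. But constraint 5 says a5 ≠ a4. Contradiction.

Unsatisfiable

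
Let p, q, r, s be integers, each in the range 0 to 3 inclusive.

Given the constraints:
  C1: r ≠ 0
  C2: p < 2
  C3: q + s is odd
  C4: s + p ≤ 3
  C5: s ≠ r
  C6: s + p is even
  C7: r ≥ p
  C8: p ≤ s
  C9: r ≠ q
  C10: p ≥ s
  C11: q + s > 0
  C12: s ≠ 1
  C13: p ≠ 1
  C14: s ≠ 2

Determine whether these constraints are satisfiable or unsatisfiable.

The assignment p = 0, q = 1, r = 3, s = 0 works:
  constraint 3 holds since q + s = 1 is odd.
  constraint 4 holds since s + p = 0.
  constraint 11 holds since q + s = 1.
The rest check out directly.

Satisfiable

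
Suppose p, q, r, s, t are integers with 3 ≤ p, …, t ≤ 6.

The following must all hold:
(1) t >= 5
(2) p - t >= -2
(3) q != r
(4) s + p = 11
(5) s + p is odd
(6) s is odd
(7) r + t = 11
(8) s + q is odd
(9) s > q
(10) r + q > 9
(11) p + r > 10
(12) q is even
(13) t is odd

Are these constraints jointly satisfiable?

One satisfying assignment is p = 6, q = 4, r = 6, s = 5, t = 5.
For the less obvious constraints — constraint 2: p - t = 1; constraint 4: s + p = 11; constraint 7: r + t = 11 — and the others hold by inspection.

Satisfiable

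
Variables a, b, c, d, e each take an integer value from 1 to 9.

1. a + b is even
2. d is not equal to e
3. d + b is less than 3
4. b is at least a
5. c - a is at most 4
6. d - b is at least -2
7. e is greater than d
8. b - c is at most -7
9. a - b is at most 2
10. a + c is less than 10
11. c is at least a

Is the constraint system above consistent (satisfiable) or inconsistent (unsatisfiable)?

Constraints 5, 8, and 9 give b − a ≥ -2, a − c ≥ -4, c − b ≥ 7.
Adding all 3 inequalities: the left sides telescope to 0, and the right sides sum to (-2) + (-4) + 7 = 1. So 0 ≥ 1, which is false.

Unsatisfiable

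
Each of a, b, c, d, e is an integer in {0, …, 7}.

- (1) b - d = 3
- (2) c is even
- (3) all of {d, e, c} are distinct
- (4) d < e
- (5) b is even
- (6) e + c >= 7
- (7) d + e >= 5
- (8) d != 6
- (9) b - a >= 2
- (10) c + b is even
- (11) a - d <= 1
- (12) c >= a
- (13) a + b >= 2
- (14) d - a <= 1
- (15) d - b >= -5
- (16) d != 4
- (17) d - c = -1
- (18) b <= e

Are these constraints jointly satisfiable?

Setting (a, b, c, d, e) = (1, 4, 2, 1, 5) satisfies everything: constraint 1: b - d = 3; constraint 6: e + c = 7, and the others follow.

Satisfiable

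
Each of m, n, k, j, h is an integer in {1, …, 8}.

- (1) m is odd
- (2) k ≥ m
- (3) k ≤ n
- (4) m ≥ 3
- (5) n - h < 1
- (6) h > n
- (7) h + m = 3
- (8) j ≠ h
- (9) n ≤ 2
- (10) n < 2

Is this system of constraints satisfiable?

Unsatisfiable

From constraints 2 and 4: k ≥ m and m ≥ 3, so k ≥ 3. From constraints 3 and 9: k ≤ n and n ≤ 2, so k ≤ 2. But 2 < 3, so no value of k works.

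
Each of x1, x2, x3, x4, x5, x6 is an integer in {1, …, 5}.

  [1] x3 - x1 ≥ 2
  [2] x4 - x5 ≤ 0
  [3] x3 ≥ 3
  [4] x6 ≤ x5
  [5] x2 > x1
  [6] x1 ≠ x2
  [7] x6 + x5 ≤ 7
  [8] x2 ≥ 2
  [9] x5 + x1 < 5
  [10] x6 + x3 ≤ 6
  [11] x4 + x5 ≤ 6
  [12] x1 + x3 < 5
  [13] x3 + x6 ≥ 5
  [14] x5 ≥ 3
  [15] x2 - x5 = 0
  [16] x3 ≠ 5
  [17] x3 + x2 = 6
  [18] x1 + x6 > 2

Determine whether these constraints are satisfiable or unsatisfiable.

Satisfiable

One satisfying assignment is x1 = 1, x2 = 3, x3 = 3, x4 = 2, x5 = 3, x6 = 3.
For the less obvious constraints — constraint 1: x3 - x1 = 2; constraint 2: x4 - x5 = -1; constraint 7: x6 + x5 = 6 — and the others hold by inspection.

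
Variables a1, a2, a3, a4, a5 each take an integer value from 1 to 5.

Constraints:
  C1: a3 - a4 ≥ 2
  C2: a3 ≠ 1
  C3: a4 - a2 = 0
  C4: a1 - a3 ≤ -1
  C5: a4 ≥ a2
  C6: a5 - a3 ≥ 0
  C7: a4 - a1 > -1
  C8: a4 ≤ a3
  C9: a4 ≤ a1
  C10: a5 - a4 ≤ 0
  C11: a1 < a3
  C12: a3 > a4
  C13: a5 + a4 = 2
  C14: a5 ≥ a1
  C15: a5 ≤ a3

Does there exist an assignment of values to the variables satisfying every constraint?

Constraints 1, 6, and 10 give a3 − a4 ≥ 2, a4 − a5 ≥ 0, a5 − a3 ≥ 0.
Adding all 3 inequalities: the left sides telescope to 0, and the right sides sum to 2 + 0 + 0 = 2. So 0 ≥ 2, which is false.

Unsatisfiable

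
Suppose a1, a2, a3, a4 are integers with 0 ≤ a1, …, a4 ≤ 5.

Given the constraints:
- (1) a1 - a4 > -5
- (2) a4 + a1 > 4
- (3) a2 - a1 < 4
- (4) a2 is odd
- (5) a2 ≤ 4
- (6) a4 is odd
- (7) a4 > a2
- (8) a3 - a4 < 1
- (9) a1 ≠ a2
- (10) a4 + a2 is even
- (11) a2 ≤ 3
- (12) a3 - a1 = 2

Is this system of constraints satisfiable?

Satisfiable

Setting (a1, a2, a3, a4) = (1, 3, 3, 5) satisfies everything: constraint 1: a1 - a4 = -4; constraint 2: a4 + a1 = 6; constraint 3: a2 - a1 = 2, and the others follow.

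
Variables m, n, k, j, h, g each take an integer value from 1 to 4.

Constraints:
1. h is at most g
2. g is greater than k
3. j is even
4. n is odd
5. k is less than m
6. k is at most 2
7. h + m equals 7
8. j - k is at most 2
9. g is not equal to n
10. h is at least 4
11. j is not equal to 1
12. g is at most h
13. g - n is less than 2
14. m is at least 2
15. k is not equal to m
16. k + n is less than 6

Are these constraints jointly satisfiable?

Satisfiable

One satisfying assignment is m = 3, n = 3, k = 2, j = 2, h = 4, g = 4.
For the less obvious constraints — constraint 7: h + m = 7; constraint 8: j - k = 0 — and the others hold by inspection.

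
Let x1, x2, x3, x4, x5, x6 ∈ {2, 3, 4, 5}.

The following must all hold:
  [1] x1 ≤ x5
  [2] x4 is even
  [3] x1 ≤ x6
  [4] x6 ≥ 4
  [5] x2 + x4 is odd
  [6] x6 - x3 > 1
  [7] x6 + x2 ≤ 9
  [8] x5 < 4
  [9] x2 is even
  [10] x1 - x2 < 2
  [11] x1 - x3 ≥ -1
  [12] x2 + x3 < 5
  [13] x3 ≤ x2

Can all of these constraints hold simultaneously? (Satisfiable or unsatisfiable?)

Unsatisfiable

Constraint 9 makes x2 even and constraint 2 makes x4 even, so x2 + x4 must be even. Constraint 5 says x2 + x4 is odd — contradiction.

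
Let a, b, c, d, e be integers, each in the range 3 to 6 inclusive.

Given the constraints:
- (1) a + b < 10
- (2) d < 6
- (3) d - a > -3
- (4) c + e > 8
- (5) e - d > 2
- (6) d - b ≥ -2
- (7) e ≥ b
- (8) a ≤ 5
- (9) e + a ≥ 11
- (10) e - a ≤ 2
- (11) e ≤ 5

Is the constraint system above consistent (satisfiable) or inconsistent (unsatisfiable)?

From constraint 11: e ≤ 5. From constraint 8: a ≤ 5. Hence e + a ≤ 10. But constraint 9 requires e + a ≥ 11, and 11 > 10. Contradiction.

Unsatisfiable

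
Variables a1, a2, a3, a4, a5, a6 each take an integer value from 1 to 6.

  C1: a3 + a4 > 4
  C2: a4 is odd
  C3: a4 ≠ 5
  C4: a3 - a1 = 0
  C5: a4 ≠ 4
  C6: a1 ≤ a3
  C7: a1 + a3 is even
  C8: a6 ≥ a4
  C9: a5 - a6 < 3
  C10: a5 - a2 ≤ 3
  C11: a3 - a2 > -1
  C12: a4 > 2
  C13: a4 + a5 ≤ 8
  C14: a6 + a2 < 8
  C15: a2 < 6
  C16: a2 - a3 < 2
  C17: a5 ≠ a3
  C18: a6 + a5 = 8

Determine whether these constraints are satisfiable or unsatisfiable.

Satisfiable

Take a1 = 3, a2 = 3, a3 = 3, a4 = 3, a5 = 5, a6 = 3. Then constraint 1: a3 + a4 = 6; constraint 4: a3 - a1 = 0, and every other listed constraint is also met.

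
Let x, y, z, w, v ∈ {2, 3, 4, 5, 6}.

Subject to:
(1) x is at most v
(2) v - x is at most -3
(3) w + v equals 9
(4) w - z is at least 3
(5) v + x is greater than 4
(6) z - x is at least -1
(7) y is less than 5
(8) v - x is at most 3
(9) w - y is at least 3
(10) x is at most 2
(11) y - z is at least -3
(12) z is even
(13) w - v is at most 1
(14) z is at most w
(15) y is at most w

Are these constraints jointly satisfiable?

Unsatisfiable

Constraints 2, 6, 9, 11, and 13 give v − w ≥ -1, w − y ≥ 3, y − z ≥ -3, z − x ≥ -1, x − v ≥ 3.
Adding all 5 inequalities: the left sides telescope to 0, and the right sides sum to (-1) + 3 + (-3) + (-1) + 3 = 1. So 0 ≥ 1, which is false.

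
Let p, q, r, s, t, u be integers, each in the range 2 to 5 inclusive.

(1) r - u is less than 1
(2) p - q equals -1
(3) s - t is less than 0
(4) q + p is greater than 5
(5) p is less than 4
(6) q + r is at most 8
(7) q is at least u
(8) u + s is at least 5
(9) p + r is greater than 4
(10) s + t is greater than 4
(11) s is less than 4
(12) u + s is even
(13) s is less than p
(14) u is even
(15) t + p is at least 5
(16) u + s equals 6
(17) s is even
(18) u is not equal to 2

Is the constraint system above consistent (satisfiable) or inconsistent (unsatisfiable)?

Setting (p, q, r, s, t, u) = (3, 4, 4, 2, 4, 4) satisfies everything: constraint 1: r - u = 0; constraint 2: p - q = -1; constraint 3: s - t = -2, and the others follow.

Satisfiable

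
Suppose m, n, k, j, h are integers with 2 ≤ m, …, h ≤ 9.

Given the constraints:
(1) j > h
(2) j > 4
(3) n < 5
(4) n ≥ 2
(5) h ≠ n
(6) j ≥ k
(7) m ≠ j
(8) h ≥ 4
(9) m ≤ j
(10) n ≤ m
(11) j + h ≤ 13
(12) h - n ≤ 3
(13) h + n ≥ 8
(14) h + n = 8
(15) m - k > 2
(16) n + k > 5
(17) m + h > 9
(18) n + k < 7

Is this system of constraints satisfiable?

Satisfiable

Try m = 6, n = 3, k = 3, j = 8, h = 5.
Check constraint 11: j + h = 13; constraint 12: h - n = 2; constraint 13: h + n = 8. The remaining constraints are straightforward to verify.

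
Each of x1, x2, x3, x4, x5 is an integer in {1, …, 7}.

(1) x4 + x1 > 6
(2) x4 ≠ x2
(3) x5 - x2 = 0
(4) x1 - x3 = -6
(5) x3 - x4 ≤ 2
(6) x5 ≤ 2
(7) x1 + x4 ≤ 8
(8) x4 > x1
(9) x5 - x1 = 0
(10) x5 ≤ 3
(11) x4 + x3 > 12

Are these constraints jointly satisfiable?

Satisfiable

Try x1 = 1, x2 = 1, x3 = 7, x4 = 6, x5 = 1.
Check constraint 1: x4 + x1 = 7; constraint 3: x5 - x2 = 0; constraint 4: x1 - x3 = -6. The remaining constraints are straightforward to verify.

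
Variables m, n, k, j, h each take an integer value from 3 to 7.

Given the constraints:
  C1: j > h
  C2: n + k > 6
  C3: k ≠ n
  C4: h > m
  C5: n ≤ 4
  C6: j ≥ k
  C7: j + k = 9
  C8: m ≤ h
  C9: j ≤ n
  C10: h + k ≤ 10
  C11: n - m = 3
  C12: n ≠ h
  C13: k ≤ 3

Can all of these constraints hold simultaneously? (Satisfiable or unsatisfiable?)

Unsatisfiable

From constraints 5 and 9: j ≤ n ≤ 4. From constraint 13: k ≤ 3. Hence j + k ≤ 7. But constraint 7 requires j + k = 9, and 9 > 7. Contradiction.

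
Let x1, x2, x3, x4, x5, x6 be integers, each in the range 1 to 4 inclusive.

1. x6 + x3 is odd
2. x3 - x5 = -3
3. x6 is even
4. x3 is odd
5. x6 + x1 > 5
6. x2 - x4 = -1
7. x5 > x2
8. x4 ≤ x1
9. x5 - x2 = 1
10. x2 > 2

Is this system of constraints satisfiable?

The assignment x1 = 4, x2 = 3, x3 = 1, x4 = 4, x5 = 4, x6 = 4 works:
  constraint 2 holds since x3 - x5 = -3.
  constraint 5 holds since x6 + x1 = 8.
  constraint 6 holds since x2 - x4 = -1.
The rest check out directly.

Satisfiable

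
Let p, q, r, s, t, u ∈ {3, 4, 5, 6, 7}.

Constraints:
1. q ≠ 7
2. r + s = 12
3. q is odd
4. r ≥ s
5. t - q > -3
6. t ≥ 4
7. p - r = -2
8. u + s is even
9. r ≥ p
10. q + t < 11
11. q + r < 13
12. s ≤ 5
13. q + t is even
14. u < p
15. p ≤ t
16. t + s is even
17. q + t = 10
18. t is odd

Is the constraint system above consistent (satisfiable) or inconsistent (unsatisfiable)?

Satisfiable

One satisfying assignment is p = 5, q = 5, r = 7, s = 5, t = 5, u = 3.
For the less obvious constraints — constraint 2: r + s = 12; constraint 5: t - q = 0; constraint 7: p - r = -2 — and the others hold by inspection.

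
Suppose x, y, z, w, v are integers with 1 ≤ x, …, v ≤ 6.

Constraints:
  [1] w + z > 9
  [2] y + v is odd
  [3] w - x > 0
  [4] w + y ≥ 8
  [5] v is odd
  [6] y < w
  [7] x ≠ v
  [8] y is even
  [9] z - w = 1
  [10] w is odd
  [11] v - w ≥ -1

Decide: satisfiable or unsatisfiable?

The assignment x = 4, y = 4, z = 6, w = 5, v = 5 works:
  constraint 1 holds since w + z = 11.
  constraint 3 holds since w - x = 1.
  constraint 4 holds since w + y = 9.
The rest check out directly.

Satisfiable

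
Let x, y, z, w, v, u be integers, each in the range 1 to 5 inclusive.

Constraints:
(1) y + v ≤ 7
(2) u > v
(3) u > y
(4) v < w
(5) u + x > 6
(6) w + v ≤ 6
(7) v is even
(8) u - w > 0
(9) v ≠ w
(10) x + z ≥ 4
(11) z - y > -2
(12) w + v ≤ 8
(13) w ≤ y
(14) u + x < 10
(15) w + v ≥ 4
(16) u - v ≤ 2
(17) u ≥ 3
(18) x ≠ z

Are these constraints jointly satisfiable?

Setting (x, y, z, w, v, u) = (3, 3, 2, 3, 2, 4) satisfies everything: constraint 1: y + v = 5; constraint 5: u + x = 7, and the others follow.

Satisfiable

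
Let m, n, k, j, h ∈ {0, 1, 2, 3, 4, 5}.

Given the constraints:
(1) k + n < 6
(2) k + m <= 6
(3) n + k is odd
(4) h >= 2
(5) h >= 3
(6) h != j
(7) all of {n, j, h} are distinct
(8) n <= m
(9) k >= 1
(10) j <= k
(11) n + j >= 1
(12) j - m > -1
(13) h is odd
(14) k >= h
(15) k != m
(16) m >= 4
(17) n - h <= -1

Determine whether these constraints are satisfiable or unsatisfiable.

From constraints 5 and 14: k ≥ h ≥ 3. From constraint 16: m ≥ 4. Hence k + m ≥ 7. But constraint 2 requires k + m ≤ 6, and 6 < 7. Contradiction.

Unsatisfiable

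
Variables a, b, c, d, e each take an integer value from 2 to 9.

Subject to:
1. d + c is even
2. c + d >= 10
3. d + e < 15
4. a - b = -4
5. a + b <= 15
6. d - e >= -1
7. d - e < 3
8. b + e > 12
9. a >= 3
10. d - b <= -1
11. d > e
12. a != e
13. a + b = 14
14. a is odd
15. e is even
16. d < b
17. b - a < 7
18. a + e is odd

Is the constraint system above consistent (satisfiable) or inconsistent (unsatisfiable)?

Try a = 5, b = 9, c = 5, d = 7, e = 6.
Check constraint 2: c + d = 12; constraint 3: d + e = 13; constraint 4: a - b = -4. The remaining constraints are straightforward to verify.

Satisfiable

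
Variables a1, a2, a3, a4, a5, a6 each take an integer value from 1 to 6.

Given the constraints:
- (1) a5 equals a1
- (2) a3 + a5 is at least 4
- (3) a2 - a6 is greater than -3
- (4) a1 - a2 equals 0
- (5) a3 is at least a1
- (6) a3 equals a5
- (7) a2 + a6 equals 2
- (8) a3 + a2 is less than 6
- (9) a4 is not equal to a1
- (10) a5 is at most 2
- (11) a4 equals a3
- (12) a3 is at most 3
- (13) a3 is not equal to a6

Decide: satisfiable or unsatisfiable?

From constraints 1, 6, and 11, a4 = a3 = a5 = a1, so a4 = a1. But constraint 9 says a4 ≠ a1. Contradiction.

Unsatisfiable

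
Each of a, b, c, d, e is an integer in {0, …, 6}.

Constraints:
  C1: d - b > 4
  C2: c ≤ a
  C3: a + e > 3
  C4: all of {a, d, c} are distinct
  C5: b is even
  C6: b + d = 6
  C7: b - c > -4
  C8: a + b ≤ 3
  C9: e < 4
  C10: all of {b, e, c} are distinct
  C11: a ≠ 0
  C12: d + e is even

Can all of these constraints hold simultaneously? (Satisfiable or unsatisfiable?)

Satisfiable

Try a = 2, b = 0, c = 1, d = 6, e = 2.
Check constraint 1: d - b = 6; constraint 3: a + e = 4; constraint 6: b + d = 6. The remaining constraints are straightforward to verify.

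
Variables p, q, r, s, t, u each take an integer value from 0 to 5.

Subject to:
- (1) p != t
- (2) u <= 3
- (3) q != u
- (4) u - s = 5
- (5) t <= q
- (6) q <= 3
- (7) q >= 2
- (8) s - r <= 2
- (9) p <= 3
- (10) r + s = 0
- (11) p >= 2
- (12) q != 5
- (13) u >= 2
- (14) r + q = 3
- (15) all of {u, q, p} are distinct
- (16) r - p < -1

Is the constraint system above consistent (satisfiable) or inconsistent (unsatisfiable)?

Constraints 2, 6, 7, 9, 11, and 13 confine each of u, q, p to the 2 values {2, 3}.
Constraint 15 requires all 3 of them to be distinct, but only 2 values are available — impossible by the pigeonhole principle.

Unsatisfiable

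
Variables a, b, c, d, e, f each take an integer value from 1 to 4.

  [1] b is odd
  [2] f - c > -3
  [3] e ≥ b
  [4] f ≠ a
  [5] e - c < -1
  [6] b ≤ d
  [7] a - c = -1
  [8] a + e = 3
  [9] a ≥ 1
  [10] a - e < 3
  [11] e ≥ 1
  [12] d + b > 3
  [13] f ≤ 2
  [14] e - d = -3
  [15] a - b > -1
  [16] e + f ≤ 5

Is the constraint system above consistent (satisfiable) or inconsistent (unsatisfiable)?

Satisfiable

Setting (a, b, c, d, e, f) = (2, 1, 3, 4, 1, 1) satisfies everything: constraint 2: f - c = -2; constraint 5: e - c = -2, and the others follow.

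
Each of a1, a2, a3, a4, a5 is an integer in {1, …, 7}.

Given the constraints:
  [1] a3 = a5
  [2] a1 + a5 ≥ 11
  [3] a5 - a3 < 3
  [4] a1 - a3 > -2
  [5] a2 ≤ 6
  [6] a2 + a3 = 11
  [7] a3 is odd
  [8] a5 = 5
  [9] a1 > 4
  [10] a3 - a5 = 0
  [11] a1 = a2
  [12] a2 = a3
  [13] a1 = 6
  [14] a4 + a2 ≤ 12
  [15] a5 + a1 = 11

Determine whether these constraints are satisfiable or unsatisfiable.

Unsatisfiable

Constraint 13 fixes a1 = 6 and constraint 8 fixes a5 = 5. Constraints 1, 11, and 12 give a1 = a2 = a3 = a5, so a1 = a5. But 6 ≠ 5 — contradiction.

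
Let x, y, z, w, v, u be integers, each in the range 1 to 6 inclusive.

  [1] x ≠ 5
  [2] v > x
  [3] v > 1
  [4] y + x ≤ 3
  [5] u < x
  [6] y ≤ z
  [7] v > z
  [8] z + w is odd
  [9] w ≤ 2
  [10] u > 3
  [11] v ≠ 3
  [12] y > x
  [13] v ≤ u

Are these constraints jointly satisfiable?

Unsatisfiable

Constraints 5, 6, 7, 12, and 13 give v ≤ u, u < x, x < y, y ≤ z, z < v. Chaining: v ≤ u < x < y ≤ z < v, which forces v < v — impossible.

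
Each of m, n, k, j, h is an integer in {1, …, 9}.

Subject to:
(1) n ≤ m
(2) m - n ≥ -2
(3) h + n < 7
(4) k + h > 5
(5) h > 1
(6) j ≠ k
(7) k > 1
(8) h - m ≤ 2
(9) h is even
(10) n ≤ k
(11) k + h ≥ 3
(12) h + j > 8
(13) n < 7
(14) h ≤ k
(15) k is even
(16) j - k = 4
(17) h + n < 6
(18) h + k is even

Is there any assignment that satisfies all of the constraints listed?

Try m = 2, n = 2, k = 4, j = 8, h = 2.
Check constraint 2: m - n = 0; constraint 3: h + n = 4. The remaining constraints are straightforward to verify.

Satisfiable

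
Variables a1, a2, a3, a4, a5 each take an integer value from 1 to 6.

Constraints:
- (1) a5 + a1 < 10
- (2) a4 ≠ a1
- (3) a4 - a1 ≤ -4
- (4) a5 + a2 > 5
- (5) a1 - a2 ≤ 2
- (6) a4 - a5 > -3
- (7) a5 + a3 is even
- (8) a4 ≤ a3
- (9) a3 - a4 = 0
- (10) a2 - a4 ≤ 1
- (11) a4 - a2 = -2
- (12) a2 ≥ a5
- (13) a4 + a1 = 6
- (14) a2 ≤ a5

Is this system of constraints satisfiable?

Constraints 3, 5, and 10 give a1 − a4 ≥ 4, a4 − a2 ≥ -1, a2 − a1 ≥ -2.
Adding all 3 inequalities: the left sides telescope to 0, and the right sides sum to 4 + (-1) + (-2) = 1. So 0 ≥ 1, which is false.

Unsatisfiable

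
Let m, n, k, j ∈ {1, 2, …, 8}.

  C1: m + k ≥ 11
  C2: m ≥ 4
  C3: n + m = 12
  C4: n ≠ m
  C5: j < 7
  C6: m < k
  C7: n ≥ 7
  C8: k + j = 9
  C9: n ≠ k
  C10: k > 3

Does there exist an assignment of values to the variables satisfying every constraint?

Try m = 5, n = 7, k = 8, j = 1.
Check constraint 1: m + k = 13; constraint 3: n + m = 12; constraint 8: k + j = 9. The remaining constraints are straightforward to verify.

Satisfiable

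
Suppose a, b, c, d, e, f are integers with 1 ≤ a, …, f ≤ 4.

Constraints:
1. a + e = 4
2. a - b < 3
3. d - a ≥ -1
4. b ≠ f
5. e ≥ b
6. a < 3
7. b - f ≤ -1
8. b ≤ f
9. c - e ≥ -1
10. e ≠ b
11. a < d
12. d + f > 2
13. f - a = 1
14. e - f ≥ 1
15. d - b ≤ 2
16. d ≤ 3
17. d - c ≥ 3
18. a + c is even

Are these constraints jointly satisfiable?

Constraints 7, 9, 14, 15, and 17 give c − e ≥ -1, e − f ≥ 1, f − b ≥ 1, b − d ≥ -2, d − c ≥ 3.
Adding all 5 inequalities: the left sides telescope to 0, and the right sides sum to (-1) + 1 + 1 + (-2) + 3 = 2. So 0 ≥ 2, which is false.

Unsatisfiable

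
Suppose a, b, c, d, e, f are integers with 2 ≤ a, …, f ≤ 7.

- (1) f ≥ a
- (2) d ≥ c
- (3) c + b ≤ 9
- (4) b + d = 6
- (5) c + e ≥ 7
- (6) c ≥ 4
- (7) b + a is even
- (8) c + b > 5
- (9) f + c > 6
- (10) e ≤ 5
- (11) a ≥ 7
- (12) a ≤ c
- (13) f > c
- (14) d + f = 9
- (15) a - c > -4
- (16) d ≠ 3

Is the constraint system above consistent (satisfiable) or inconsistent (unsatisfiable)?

From constraints 2 and 6: d ≥ c ≥ 4. From constraints 1 and 11: f ≥ a ≥ 7. Hence d + f ≥ 11. But constraint 14 requires d + f = 9, and 9 < 11. Contradiction.

Unsatisfiable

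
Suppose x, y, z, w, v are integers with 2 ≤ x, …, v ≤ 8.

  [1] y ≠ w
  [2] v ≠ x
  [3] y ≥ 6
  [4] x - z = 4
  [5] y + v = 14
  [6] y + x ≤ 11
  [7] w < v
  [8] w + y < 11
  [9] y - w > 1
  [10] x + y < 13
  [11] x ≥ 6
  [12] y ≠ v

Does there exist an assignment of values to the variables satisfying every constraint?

From constraint 3: y ≥ 6. From constraint 11: x ≥ 6. Hence y + x ≥ 12. But constraint 6 requires y + x ≤ 11, and 11 < 12. Contradiction.

Unsatisfiable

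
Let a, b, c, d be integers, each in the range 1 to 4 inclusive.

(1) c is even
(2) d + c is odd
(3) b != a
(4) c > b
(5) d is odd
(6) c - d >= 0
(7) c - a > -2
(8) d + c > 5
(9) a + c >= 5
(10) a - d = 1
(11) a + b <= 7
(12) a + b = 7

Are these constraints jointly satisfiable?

The assignment a = 4, b = 3, c = 4, d = 3 works:
  constraint 6 holds since c - d = 1.
  constraint 7 holds since c - a = 0.
The rest check out directly.

Satisfiable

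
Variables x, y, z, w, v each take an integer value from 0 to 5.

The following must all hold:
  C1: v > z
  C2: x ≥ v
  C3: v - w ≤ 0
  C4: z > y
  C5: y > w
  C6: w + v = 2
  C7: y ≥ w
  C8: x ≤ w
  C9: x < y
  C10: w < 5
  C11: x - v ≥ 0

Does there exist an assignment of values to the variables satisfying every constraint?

Unsatisfiable

Constraints 1, 4, 9, and 11 give z < v, v ≤ x, x < y, y < z. Chaining: z < v ≤ x < y < z, which forces z < z — impossible.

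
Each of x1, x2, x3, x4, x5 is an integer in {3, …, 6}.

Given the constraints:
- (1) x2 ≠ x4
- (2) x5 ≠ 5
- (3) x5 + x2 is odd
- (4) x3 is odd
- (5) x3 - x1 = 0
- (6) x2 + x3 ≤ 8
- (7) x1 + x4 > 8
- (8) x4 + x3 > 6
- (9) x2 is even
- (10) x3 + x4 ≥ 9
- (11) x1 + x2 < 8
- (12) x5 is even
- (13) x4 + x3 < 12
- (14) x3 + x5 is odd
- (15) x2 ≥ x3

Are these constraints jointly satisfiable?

Unsatisfiable

Constraint 12 makes x5 even and constraint 9 makes x2 even, so x5 + x2 must be even. Constraint 3 says x5 + x2 is odd — contradiction.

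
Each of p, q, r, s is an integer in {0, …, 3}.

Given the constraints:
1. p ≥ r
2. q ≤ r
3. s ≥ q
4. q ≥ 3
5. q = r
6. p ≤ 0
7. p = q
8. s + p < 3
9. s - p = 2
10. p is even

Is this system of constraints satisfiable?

Unsatisfiable

From constraints 2 and 4: r ≥ q and q ≥ 3, so r ≥ 3. From constraints 1 and 6: r ≤ p and p ≤ 0, so r ≤ 0. But 0 < 3, so no value of r works.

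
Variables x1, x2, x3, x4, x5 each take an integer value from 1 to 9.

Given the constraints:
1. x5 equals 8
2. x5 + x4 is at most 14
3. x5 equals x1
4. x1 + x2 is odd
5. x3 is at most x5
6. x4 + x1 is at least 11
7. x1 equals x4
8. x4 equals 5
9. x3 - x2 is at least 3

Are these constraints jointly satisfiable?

Unsatisfiable

Constraint 1 fixes x5 = 8 and constraint 8 fixes x4 = 5. Constraints 3 and 7 give x5 = x1 = x4, so x5 = x4. But 8 ≠ 5 — contradiction.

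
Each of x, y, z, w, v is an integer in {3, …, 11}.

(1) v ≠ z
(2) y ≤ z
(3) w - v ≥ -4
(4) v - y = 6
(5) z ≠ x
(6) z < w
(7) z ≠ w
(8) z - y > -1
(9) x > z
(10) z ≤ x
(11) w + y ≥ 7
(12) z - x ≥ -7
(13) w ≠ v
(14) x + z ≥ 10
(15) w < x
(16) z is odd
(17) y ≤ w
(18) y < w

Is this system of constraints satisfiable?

Satisfiable

Try x = 9, y = 3, z = 3, w = 6, v = 9.
Check constraint 3: w - v = -3; constraint 4: v - y = 6; constraint 8: z - y = 0. The remaining constraints are straightforward to verify.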